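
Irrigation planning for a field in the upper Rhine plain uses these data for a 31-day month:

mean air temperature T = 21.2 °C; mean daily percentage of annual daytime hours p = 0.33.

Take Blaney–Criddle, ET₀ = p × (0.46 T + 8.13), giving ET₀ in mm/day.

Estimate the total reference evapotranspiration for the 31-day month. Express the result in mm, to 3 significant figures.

ET₀ = 0.33 × (0.46 × 21.2 + 8.13) = 0.33 × 17.882 = 5.9011 mm/d
Monthly total = 5.9011 × 31 = 182.934 mm

183 mm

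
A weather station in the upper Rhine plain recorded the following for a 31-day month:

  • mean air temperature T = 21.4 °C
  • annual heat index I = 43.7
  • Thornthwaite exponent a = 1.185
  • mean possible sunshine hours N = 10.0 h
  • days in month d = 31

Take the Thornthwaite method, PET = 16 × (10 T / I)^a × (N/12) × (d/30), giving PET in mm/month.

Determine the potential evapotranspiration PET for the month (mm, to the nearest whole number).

10T/I = 10 × 21.4 / 43.7 = 4.8970
(10T/I)^a = 4.8970^1.185 = 6.5700
Uncorrected PET = 16 × 6.5700 = 105.120 mm
Correction = (N/12)(d/30) = (10.0/12)(31/30) = 0.8611
PET = 105.120 × 0.8611 = 90.519 mm/month

91 mm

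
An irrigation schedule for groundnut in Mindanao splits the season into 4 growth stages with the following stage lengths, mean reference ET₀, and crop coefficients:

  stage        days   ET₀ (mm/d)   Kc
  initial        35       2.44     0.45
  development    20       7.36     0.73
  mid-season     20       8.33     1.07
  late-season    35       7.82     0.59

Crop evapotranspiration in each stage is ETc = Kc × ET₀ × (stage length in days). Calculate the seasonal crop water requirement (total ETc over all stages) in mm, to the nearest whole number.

486 mm

initial: 0.45 × 2.44 × 35 = 38.43 mm
development: 0.73 × 7.36 × 20 = 107.46 mm
mid-season: 1.07 × 8.33 × 20 = 178.26 mm
late-season: 0.59 × 7.82 × 35 = 161.48 mm
Seasonal total = 485.63 mm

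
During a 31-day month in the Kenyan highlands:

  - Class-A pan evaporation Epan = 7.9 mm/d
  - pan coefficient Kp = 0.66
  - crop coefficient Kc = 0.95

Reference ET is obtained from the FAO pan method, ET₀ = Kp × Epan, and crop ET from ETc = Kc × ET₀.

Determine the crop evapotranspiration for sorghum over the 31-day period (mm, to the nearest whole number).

ET₀ = 0.66 × 7.9 = 5.2140 mm/d
ETc = Kc × ET₀ = 0.95 × 5.2140 = 4.9533 mm/d
Over 31 days: 4.9533 × 31 = 153.552 mm

154 mm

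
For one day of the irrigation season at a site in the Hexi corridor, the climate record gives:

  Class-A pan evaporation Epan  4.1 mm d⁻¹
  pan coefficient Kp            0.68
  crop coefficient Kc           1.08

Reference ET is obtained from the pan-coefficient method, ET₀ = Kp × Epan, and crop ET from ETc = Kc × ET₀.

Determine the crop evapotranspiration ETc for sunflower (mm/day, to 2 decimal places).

ET₀ = 0.68 × 4.1 = 2.7880 mm/d
ETc = Kc × ET₀ = 1.08 × 2.7880 = 3.0110 mm/d

3.01 mm/day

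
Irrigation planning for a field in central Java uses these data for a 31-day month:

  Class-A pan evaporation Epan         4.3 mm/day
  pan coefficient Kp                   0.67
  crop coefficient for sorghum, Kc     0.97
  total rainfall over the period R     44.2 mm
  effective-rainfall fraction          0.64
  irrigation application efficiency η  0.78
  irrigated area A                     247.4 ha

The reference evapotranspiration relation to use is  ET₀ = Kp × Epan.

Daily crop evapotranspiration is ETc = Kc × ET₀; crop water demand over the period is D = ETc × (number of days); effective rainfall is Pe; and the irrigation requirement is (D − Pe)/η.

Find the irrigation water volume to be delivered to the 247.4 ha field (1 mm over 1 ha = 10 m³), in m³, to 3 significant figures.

185000 m³

ET₀ = 0.67 × 4.3 = 2.8810 mm/d
ETc = Kc × ET₀ = 0.97 × 2.8810 = 2.7946 mm/d
Crop demand D = ETc × 31 d = 2.7946 × 31 = 86.633 mm
Pe = 0.64 × 44.2 = 28.288 mm
D − Pe = 86.633 − 28.288 = 58.345 mm
Gross irrigation = 58.345 / 0.78 = 74.801 mm
Volume = 74.801 mm × 247.4 ha × 10 = 185057.7 m³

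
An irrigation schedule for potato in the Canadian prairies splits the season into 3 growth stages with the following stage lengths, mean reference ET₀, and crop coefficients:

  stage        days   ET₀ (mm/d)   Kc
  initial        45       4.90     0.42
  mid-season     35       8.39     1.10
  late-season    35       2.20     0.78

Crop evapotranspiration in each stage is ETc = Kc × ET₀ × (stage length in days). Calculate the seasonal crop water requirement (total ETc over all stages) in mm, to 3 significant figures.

initial: 0.42 × 4.90 × 45 = 92.61 mm
mid-season: 1.10 × 8.39 × 35 = 323.02 mm
late-season: 0.78 × 2.20 × 35 = 60.06 mm
Seasonal total = 475.69 mm

476 mm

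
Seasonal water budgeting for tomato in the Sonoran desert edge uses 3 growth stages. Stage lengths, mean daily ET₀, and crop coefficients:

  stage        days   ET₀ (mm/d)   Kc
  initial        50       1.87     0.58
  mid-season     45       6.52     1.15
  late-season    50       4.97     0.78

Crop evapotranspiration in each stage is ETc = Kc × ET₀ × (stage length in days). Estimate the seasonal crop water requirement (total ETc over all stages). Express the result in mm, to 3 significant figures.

initial: 0.58 × 1.87 × 50 = 54.23 mm
mid-season: 1.15 × 6.52 × 45 = 337.41 mm
late-season: 0.78 × 4.97 × 50 = 193.83 mm
Seasonal total = 585.47 mm

585 mm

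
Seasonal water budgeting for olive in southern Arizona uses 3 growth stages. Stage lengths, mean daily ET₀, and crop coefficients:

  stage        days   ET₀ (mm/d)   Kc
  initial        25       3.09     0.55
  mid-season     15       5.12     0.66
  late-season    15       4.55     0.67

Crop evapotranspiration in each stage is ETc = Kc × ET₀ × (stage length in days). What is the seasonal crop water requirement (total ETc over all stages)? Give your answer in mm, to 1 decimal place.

initial: 0.55 × 3.09 × 25 = 42.49 mm
mid-season: 0.66 × 5.12 × 15 = 50.69 mm
late-season: 0.67 × 4.55 × 15 = 45.73 mm
Seasonal total = 138.91 mm

138.9 mm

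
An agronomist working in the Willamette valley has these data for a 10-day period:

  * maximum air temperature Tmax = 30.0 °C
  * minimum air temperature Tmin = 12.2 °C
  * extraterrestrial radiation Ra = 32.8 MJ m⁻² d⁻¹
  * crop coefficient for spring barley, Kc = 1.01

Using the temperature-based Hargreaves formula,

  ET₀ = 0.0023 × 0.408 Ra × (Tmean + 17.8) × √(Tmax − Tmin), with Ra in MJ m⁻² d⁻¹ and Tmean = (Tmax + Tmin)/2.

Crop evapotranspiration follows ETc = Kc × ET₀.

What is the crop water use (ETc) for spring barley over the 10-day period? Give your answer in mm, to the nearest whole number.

Tmean = (30.0 + 12.2)/2 = 21.10 °C
0.408 Ra = 0.408 × 32.8 = 13.3824 mm/d equivalent
ET₀ = 0.0023 × 13.3824 × (21.10 + 17.8) × √17.8 = 0.0023 × 13.3824 × 38.90 × 4.2190 = 5.0515 mm/d
ETc = Kc × ET₀ = 1.01 × 5.0515 = 5.1020 mm/d
Over 10 days: 5.1020 × 10 = 51.020 mm

51 mm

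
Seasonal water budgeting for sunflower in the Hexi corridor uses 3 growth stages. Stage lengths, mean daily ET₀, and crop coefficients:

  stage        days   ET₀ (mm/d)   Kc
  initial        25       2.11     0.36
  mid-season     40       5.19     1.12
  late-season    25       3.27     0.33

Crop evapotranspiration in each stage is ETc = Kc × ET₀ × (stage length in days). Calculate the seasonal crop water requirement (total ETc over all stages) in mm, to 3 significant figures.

initial: 0.36 × 2.11 × 25 = 18.99 mm
mid-season: 1.12 × 5.19 × 40 = 232.51 mm
late-season: 0.33 × 3.27 × 25 = 26.98 mm
Seasonal total = 278.48 mm

278 mm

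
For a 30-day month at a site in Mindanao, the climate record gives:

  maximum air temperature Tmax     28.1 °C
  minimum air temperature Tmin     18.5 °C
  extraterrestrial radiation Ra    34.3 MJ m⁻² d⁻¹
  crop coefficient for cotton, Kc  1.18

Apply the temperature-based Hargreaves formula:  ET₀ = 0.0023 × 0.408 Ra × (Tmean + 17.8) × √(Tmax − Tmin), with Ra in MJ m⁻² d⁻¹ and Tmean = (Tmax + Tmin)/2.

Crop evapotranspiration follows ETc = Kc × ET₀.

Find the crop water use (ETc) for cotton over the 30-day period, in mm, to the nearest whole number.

Tmean = (28.1 + 18.5)/2 = 23.30 °C
0.408 Ra = 0.408 × 34.3 = 13.9944 mm/d equivalent
ET₀ = 0.0023 × 13.9944 × (23.30 + 17.8) × √9.6 = 0.0023 × 13.9944 × 41.10 × 3.0984 = 4.0988 mm/d
ETc = Kc × ET₀ = 1.18 × 4.0988 = 4.8366 mm/d
Over 30 days: 4.8366 × 30 = 145.098 mm

145 mm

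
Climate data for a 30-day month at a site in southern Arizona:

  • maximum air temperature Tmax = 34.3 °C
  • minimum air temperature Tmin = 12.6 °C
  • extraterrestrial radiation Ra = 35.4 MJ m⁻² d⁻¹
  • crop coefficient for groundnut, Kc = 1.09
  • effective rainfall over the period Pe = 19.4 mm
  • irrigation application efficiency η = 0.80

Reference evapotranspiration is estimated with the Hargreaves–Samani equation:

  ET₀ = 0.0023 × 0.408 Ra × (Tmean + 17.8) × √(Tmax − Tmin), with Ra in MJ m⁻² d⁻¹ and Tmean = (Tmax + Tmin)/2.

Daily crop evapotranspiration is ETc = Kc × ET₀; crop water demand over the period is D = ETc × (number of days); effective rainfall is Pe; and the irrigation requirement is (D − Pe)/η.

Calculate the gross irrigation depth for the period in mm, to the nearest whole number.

Tmean = (34.3 + 12.6)/2 = 23.45 °C
0.408 Ra = 0.408 × 35.4 = 14.4432 mm/d equivalent
ET₀ = 0.0023 × 14.4432 × (23.45 + 17.8) × √21.7 = 0.0023 × 14.4432 × 41.25 × 4.6583 = 6.3833 mm/d
ETc = Kc × ET₀ = 1.09 × 6.3833 = 6.9578 mm/d
Crop demand D = ETc × 30 d = 6.9578 × 30 = 208.734 mm
D − Pe = 208.734 − 19.4 = 189.334 mm
Gross irrigation = 189.334 / 0.80 = 236.668 mm

237 mm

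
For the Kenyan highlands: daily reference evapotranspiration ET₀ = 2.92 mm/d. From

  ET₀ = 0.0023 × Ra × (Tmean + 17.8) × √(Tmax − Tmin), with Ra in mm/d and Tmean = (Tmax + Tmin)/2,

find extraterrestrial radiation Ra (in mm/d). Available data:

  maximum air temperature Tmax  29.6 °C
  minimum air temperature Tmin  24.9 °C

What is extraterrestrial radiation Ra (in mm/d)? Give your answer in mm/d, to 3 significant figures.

Tmean = 27.25 °C; √ΔT = 2.1679
Ra = ET₀ / [0.0023 × (Tmean+17.8) × √ΔT] = 2.92 / (0.0023 × 45.05 × 2.1679) = 12.999 mm/d

13.0 mm/d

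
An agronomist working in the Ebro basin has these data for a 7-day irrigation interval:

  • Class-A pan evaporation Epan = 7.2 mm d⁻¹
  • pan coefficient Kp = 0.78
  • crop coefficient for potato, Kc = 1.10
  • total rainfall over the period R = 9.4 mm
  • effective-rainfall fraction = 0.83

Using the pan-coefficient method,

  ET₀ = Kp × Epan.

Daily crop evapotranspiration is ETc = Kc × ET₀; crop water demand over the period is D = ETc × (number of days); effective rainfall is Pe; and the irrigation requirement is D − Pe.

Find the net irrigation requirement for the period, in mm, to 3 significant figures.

ET₀ = 0.78 × 7.2 = 5.6160 mm/d
ETc = Kc × ET₀ = 1.10 × 5.6160 = 6.1776 mm/d
Crop demand D = ETc × 7 d = 6.1776 × 7 = 43.243 mm
Pe = 0.83 × 9.4 = 7.802 mm
D − Pe = 43.243 − 7.802 = 35.441 mm

35.4 mm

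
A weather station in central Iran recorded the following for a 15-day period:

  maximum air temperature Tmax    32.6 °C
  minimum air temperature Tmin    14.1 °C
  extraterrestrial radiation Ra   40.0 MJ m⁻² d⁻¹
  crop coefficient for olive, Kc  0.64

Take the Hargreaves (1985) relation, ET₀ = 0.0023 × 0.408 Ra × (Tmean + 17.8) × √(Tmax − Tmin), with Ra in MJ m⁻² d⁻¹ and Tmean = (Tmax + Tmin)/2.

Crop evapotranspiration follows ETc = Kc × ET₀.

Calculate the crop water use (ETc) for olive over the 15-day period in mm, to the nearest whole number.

64 mm

Tmean = (32.6 + 14.1)/2 = 23.35 °C
0.408 Ra = 0.408 × 40.0 = 16.3200 mm/d equivalent
ET₀ = 0.0023 × 16.3200 × (23.35 + 17.8) × √18.5 = 0.0023 × 16.3200 × 41.15 × 4.3012 = 6.6437 mm/d
ETc = Kc × ET₀ = 0.64 × 6.6437 = 4.2520 mm/d
Over 15 days: 4.2520 × 15 = 63.780 mm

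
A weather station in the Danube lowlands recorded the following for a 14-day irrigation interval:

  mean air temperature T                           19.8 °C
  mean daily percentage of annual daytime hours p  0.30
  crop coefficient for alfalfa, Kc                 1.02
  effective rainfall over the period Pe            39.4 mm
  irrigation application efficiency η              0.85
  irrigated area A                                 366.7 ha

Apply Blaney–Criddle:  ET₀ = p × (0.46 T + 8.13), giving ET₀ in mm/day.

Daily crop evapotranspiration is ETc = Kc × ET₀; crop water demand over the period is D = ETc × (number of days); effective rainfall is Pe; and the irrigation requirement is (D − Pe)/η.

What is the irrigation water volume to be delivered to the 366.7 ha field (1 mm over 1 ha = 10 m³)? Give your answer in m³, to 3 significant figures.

149000 m³

ET₀ = 0.30 × (0.46 × 19.8 + 8.13) = 0.30 × 17.238 = 5.1714 mm/d
ETc = Kc × ET₀ = 1.02 × 5.1714 = 5.2748 mm/d
Crop demand D = ETc × 14 d = 5.2748 × 14 = 73.847 mm
D − Pe = 73.847 − 39.4 = 34.447 mm
Gross irrigation = 34.447 / 0.85 = 40.526 mm
Volume = 40.526 mm × 366.7 ha × 10 = 148608.8 m³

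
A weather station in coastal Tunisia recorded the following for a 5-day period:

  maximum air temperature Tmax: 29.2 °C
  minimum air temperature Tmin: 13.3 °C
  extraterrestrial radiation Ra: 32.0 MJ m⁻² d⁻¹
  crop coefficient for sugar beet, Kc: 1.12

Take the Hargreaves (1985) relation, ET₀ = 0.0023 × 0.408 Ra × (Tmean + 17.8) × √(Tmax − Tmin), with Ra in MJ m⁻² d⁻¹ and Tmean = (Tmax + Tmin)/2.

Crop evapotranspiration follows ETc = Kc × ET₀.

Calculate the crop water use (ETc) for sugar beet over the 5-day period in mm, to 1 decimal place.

Tmean = (29.2 + 13.3)/2 = 21.25 °C
0.408 Ra = 0.408 × 32.0 = 13.0560 mm/d equivalent
ET₀ = 0.0023 × 13.0560 × (21.25 + 17.8) × √15.9 = 0.0023 × 13.0560 × 39.05 × 3.9875 = 4.6758 mm/d
ETc = Kc × ET₀ = 1.12 × 4.6758 = 5.2369 mm/d
Over 5 days: 5.2369 × 5 = 26.185 mm

26.2 mm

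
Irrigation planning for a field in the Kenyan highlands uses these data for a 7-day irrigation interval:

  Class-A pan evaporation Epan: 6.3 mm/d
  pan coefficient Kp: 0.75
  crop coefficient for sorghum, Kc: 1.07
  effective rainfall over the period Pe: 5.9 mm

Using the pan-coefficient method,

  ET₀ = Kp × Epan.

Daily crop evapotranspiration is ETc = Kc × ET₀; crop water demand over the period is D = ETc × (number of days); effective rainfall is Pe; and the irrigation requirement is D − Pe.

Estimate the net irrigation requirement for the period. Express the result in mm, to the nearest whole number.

ET₀ = 0.75 × 6.3 = 4.7250 mm/d
ETc = Kc × ET₀ = 1.07 × 4.7250 = 5.0558 mm/d
Crop demand D = ETc × 7 d = 5.0558 × 7 = 35.391 mm
D − Pe = 35.391 − 5.9 = 29.491 mm

29 mm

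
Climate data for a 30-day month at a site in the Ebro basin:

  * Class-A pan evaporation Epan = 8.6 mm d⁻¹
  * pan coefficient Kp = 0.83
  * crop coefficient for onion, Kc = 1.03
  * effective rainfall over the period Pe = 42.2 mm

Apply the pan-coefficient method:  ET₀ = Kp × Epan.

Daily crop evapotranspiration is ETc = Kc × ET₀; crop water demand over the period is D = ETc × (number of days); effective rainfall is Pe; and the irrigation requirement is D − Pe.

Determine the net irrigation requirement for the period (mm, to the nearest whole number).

178 mm

ET₀ = 0.83 × 8.6 = 7.1380 mm/d
ETc = Kc × ET₀ = 1.03 × 7.1380 = 7.3521 mm/d
Crop demand D = ETc × 30 d = 7.3521 × 30 = 220.563 mm
D − Pe = 220.563 − 42.2 = 178.363 mm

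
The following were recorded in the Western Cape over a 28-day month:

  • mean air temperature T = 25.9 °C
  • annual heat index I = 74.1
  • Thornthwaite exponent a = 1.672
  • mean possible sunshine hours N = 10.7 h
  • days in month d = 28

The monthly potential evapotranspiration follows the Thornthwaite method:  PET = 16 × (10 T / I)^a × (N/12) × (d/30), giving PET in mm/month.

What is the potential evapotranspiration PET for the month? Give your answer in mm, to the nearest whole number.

108 mm

10T/I = 10 × 25.9 / 74.1 = 3.4953
(10T/I)^a = 3.4953^1.672 = 8.1041
Uncorrected PET = 16 × 8.1041 = 129.666 mm
Correction = (N/12)(d/30) = (10.7/12)(28/30) = 0.8322
PET = 129.666 × 0.8322 = 107.908 mm/month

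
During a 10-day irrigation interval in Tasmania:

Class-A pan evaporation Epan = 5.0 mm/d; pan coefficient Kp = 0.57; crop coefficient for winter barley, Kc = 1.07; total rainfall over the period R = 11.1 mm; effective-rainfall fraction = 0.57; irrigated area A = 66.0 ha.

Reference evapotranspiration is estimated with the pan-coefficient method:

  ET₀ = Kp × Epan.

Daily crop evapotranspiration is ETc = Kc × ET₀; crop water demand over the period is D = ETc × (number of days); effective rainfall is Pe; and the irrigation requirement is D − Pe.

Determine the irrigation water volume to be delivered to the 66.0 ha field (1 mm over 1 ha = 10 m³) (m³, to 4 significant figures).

ET₀ = 0.57 × 5.0 = 2.8500 mm/d
ETc = Kc × ET₀ = 1.07 × 2.8500 = 3.0495 mm/d
Crop demand D = ETc × 10 d = 3.0495 × 10 = 30.495 mm
Pe = 0.57 × 11.1 = 6.327 mm
D − Pe = 30.495 − 6.327 = 24.168 mm
Volume = 24.168 mm × 66.0 ha × 10 = 15950.9 m³

15950 m³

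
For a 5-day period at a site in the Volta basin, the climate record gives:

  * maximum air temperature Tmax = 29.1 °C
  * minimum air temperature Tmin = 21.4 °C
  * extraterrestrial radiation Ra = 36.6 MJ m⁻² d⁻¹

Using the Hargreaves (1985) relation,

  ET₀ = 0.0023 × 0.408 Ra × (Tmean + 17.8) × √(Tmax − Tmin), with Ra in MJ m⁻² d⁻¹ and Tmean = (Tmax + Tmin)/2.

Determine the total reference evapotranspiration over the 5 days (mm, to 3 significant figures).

Tmean = (29.1 + 21.4)/2 = 25.25 °C
0.408 Ra = 0.408 × 36.6 = 14.9328 mm/d equivalent
ET₀ = 0.0023 × 14.9328 × (25.25 + 17.8) × √7.7 = 0.0023 × 14.9328 × 43.05 × 2.7749 = 4.1029 mm/d
Over 5 days: 4.1029 × 5 = 20.515 mm

20.5 mm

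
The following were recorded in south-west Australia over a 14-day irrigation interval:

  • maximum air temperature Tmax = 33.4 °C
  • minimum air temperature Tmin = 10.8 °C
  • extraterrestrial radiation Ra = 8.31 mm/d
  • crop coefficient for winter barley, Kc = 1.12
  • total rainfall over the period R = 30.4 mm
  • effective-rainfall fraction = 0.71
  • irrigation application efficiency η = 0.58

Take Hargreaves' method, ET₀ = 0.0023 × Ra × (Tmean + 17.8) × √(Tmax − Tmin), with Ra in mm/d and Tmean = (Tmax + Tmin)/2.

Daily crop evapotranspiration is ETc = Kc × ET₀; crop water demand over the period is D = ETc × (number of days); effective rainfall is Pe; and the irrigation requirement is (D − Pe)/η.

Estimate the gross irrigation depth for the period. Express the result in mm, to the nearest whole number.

61 mm

Tmean = (33.4 + 10.8)/2 = 22.10 °C
ET₀ = 0.0023 × 8.31 × (22.10 + 17.8) × √22.6 = 0.0023 × 8.31 × 39.90 × 4.7539 = 3.6254 mm/d
ETc = Kc × ET₀ = 1.12 × 3.6254 = 4.0604 mm/d
Crop demand D = ETc × 14 d = 4.0604 × 14 = 56.846 mm
Pe = 0.71 × 30.4 = 21.584 mm
D − Pe = 56.846 − 21.584 = 35.262 mm
Gross irrigation = 35.262 / 0.58 = 60.797 mm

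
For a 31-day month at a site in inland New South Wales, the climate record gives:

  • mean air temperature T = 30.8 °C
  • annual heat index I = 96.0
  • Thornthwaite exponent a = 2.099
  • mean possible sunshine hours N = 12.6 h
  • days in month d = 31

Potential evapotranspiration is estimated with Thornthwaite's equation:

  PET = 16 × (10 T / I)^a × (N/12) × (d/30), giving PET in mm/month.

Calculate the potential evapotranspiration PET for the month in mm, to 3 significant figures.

10T/I = 10 × 30.8 / 96.0 = 3.2083
(10T/I)^a = 3.2083^2.099 = 11.5524
Uncorrected PET = 16 × 11.5524 = 184.838 mm
Correction = (N/12)(d/30) = (12.6/12)(31/30) = 1.0850
PET = 184.838 × 1.0850 = 200.549 mm/month

201 mm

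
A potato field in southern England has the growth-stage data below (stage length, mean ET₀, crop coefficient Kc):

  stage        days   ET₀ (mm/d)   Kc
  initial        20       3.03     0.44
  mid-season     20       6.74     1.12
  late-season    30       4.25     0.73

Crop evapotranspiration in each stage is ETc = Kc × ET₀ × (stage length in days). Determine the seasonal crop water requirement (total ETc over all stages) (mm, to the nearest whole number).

initial: 0.44 × 3.03 × 20 = 26.66 mm
mid-season: 1.12 × 6.74 × 20 = 150.98 mm
late-season: 0.73 × 4.25 × 30 = 93.08 mm
Seasonal total = 270.72 mm

271 mm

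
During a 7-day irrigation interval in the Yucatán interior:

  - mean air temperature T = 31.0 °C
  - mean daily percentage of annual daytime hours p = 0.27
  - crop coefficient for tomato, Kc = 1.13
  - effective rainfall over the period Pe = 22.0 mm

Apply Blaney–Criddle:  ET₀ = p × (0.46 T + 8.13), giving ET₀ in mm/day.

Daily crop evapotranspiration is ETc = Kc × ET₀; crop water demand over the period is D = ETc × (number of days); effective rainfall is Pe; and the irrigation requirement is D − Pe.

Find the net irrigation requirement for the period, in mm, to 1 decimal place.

ET₀ = 0.27 × (0.46 × 31.0 + 8.13) = 0.27 × 22.390 = 6.0453 mm/d
ETc = Kc × ET₀ = 1.13 × 6.0453 = 6.8312 mm/d
Crop demand D = ETc × 7 d = 6.8312 × 7 = 47.818 mm
D − Pe = 47.818 − 22.0 = 25.818 mm

25.8 mm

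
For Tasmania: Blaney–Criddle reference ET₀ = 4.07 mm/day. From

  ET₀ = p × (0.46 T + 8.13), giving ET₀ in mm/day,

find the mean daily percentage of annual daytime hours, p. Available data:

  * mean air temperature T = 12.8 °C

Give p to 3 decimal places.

0.290

p = ET₀ / (0.46 T + 8.13) = 4.07 / (0.46 × 12.8 + 8.13) = 4.07 / 14.018 = 0.2903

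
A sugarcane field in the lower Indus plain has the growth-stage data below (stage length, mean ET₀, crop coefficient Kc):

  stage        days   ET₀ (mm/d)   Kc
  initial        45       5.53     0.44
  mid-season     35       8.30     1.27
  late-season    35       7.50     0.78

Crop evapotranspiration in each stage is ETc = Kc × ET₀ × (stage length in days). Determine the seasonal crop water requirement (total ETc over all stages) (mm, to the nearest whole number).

683 mm

initial: 0.44 × 5.53 × 45 = 109.49 mm
mid-season: 1.27 × 8.30 × 35 = 368.94 mm
late-season: 0.78 × 7.50 × 35 = 204.75 mm
Seasonal total = 683.18 mm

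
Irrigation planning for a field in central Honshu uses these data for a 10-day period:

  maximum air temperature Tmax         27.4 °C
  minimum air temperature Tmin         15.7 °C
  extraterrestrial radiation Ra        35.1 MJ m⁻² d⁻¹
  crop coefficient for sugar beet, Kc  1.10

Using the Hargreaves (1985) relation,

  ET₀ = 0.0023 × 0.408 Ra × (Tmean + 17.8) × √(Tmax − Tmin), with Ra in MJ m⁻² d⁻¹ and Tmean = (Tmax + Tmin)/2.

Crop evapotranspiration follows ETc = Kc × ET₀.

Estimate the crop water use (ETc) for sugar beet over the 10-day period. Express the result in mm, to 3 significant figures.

48.8 mm

Tmean = (27.4 + 15.7)/2 = 21.55 °C
0.408 Ra = 0.408 × 35.1 = 14.3208 mm/d equivalent
ET₀ = 0.0023 × 14.3208 × (21.55 + 17.8) × √11.7 = 0.0023 × 14.3208 × 39.35 × 3.4205 = 4.4333 mm/d
ETc = Kc × ET₀ = 1.10 × 4.4333 = 4.8766 mm/d
Over 10 days: 4.8766 × 10 = 48.766 mm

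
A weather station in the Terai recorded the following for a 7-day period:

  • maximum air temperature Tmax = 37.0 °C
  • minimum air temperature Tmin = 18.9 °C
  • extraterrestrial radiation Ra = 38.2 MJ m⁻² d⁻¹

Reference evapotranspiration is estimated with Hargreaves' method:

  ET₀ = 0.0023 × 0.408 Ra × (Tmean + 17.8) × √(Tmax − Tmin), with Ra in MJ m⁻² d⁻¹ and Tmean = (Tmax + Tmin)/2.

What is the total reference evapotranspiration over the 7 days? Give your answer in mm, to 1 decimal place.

48.8 mm

Tmean = (37.0 + 18.9)/2 = 27.95 °C
0.408 Ra = 0.408 × 38.2 = 15.5856 mm/d equivalent
ET₀ = 0.0023 × 15.5856 × (27.95 + 17.8) × √18.1 = 0.0023 × 15.5856 × 45.75 × 4.2544 = 6.9772 mm/d
Over 7 days: 6.9772 × 7 = 48.840 mm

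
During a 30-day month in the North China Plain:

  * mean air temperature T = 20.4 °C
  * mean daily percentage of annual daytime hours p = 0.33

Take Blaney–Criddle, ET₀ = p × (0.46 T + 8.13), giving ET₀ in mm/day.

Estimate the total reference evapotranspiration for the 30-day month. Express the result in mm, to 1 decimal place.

ET₀ = 0.33 × (0.46 × 20.4 + 8.13) = 0.33 × 17.514 = 5.7796 mm/d
Monthly total = 5.7796 × 30 = 173.388 mm

173.4 mm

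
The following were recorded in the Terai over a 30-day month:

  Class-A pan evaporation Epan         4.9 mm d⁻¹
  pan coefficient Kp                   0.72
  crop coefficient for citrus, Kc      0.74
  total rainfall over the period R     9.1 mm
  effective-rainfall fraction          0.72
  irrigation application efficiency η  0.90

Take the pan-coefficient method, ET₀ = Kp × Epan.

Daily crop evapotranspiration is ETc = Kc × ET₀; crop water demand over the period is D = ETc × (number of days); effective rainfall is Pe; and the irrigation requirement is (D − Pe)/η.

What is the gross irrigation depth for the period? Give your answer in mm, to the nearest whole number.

ET₀ = 0.72 × 4.9 = 3.5280 mm/d
ETc = Kc × ET₀ = 0.74 × 3.5280 = 2.6107 mm/d
Crop demand D = ETc × 30 d = 2.6107 × 30 = 78.321 mm
Pe = 0.72 × 9.1 = 6.552 mm
D − Pe = 78.321 − 6.552 = 71.769 mm
Gross irrigation = 71.769 / 0.90 = 79.743 mm

80 mm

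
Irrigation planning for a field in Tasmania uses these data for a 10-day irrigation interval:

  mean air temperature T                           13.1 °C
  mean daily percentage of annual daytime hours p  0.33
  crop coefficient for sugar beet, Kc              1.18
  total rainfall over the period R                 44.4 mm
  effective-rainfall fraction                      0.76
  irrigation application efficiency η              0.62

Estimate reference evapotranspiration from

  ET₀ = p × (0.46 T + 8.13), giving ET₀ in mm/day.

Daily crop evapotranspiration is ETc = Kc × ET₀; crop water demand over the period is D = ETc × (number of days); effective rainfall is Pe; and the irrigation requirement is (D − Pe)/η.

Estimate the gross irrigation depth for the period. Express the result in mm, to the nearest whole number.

34 mm

ET₀ = 0.33 × (0.46 × 13.1 + 8.13) = 0.33 × 14.156 = 4.6715 mm/d
ETc = Kc × ET₀ = 1.18 × 4.6715 = 5.5124 mm/d
Crop demand D = ETc × 10 d = 5.5124 × 10 = 55.124 mm
Pe = 0.76 × 44.4 = 33.744 mm
D − Pe = 55.124 − 33.744 = 21.380 mm
Gross irrigation = 21.380 / 0.62 = 34.484 mm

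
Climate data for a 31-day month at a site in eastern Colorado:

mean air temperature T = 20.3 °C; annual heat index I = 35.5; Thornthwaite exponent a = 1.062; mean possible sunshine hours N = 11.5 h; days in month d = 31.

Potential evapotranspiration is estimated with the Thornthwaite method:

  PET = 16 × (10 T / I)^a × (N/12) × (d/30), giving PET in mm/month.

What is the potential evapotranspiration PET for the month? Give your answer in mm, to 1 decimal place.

100.9 mm

10T/I = 10 × 20.3 / 35.5 = 5.7183
(10T/I)^a = 5.7183^1.062 = 6.3711
Uncorrected PET = 16 × 6.3711 = 101.938 mm
Correction = (N/12)(d/30) = (11.5/12)(31/30) = 0.9903
PET = 101.938 × 0.9903 = 100.949 mm/month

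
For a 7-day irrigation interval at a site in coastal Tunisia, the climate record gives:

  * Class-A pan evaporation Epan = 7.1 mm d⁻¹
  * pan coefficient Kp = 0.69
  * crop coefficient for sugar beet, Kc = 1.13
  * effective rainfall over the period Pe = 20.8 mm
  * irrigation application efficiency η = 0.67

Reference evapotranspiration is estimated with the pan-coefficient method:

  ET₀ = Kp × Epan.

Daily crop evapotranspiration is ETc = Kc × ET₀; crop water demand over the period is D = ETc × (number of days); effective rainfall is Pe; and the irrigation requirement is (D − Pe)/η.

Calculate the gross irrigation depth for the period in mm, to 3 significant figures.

26.8 mm

ET₀ = 0.69 × 7.1 = 4.8990 mm/d
ETc = Kc × ET₀ = 1.13 × 4.8990 = 5.5359 mm/d
Crop demand D = ETc × 7 d = 5.5359 × 7 = 38.751 mm
D − Pe = 38.751 − 20.8 = 17.951 mm
Gross irrigation = 17.951 / 0.67 = 26.793 mm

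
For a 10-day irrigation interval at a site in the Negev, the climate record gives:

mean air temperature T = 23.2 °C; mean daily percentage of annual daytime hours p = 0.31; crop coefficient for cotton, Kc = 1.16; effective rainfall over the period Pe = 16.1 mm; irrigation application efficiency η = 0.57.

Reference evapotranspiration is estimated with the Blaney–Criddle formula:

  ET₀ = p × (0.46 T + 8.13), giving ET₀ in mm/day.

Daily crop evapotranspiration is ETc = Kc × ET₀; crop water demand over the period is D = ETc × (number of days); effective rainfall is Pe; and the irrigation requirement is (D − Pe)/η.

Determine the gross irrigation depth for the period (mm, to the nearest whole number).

ET₀ = 0.31 × (0.46 × 23.2 + 8.13) = 0.31 × 18.802 = 5.8286 mm/d
ETc = Kc × ET₀ = 1.16 × 5.8286 = 6.7612 mm/d
Crop demand D = ETc × 10 d = 6.7612 × 10 = 67.612 mm
D − Pe = 67.612 − 16.1 = 51.512 mm
Gross irrigation = 51.512 / 0.57 = 90.372 mm

90 mm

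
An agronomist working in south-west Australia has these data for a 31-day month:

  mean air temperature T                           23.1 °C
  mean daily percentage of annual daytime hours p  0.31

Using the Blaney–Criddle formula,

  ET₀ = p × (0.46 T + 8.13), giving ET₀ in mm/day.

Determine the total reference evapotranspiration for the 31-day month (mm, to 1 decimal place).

ET₀ = 0.31 × (0.46 × 23.1 + 8.13) = 0.31 × 18.756 = 5.8144 mm/d
Monthly total = 5.8144 × 31 = 180.246 mm

180.2 mm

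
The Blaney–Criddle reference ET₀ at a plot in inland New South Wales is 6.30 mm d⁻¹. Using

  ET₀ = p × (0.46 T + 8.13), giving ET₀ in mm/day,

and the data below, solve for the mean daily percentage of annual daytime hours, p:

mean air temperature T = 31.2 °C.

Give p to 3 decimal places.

p = ET₀ / (0.46 T + 8.13) = 6.30 / (0.46 × 31.2 + 8.13) = 6.30 / 22.482 = 0.2802

0.280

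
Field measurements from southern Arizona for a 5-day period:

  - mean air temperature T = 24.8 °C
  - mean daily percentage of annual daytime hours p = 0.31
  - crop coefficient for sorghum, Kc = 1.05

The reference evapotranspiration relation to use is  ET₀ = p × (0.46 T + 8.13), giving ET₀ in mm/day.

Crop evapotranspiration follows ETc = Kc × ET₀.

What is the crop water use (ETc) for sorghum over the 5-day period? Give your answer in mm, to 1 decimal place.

ET₀ = 0.31 × (0.46 × 24.8 + 8.13) = 0.31 × 19.538 = 6.0568 mm/d
ETc = Kc × ET₀ = 1.05 × 6.0568 = 6.3596 mm/d
Over 5 days: 6.3596 × 5 = 31.798 mm

31.8 mm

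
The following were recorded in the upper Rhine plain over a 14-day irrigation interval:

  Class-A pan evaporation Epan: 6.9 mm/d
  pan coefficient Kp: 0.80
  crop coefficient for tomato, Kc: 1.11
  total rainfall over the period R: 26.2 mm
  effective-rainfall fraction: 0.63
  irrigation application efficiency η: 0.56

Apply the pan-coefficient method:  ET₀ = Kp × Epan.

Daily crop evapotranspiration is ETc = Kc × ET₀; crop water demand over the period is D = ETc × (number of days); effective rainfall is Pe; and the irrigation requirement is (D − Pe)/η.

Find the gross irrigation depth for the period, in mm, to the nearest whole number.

ET₀ = 0.80 × 6.9 = 5.5200 mm/d
ETc = Kc × ET₀ = 1.11 × 5.5200 = 6.1272 mm/d
Crop demand D = ETc × 14 d = 6.1272 × 14 = 85.781 mm
Pe = 0.63 × 26.2 = 16.506 mm
D − Pe = 85.781 − 16.506 = 69.275 mm
Gross irrigation = 69.275 / 0.56 = 123.705 mm

124 mm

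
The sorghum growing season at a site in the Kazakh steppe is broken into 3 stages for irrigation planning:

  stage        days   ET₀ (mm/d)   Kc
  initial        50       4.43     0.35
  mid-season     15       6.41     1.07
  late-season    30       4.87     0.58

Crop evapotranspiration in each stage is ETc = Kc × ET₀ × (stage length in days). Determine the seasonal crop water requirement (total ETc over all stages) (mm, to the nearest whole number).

265 mm

initial: 0.35 × 4.43 × 50 = 77.53 mm
mid-season: 1.07 × 6.41 × 15 = 102.88 mm
late-season: 0.58 × 4.87 × 30 = 84.74 mm
Seasonal total = 265.15 mm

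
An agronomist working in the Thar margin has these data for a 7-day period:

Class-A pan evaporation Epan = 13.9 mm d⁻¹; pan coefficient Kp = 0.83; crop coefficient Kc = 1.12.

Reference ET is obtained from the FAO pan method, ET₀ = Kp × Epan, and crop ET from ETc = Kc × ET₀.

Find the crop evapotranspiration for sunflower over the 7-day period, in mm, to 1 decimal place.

90.5 mm

ET₀ = 0.83 × 13.9 = 11.5370 mm/d
ETc = Kc × ET₀ = 1.12 × 11.5370 = 12.9214 mm/d
Over 7 days: 12.9214 × 7 = 90.450 mm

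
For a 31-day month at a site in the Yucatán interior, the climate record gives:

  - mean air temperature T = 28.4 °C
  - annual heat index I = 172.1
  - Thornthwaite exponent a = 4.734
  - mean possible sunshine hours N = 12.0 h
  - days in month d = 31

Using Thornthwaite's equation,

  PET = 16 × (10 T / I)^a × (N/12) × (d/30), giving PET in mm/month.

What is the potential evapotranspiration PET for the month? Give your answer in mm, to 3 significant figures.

10T/I = 10 × 28.4 / 172.1 = 1.6502
(10T/I)^a = 1.6502^4.734 = 10.7107
Uncorrected PET = 16 × 10.7107 = 171.371 mm
Correction = (N/12)(d/30) = (12.0/12)(31/30) = 1.0333
PET = 171.371 × 1.0333 = 177.078 mm/month

177 mm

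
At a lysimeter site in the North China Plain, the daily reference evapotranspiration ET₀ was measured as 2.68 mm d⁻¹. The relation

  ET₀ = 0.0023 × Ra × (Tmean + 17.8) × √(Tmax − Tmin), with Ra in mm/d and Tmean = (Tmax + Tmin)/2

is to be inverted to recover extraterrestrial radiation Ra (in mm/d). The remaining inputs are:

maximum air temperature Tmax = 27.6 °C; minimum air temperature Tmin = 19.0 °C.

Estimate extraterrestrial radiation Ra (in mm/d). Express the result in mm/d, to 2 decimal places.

9.67 mm/d

Tmean = 23.30 °C; √ΔT = 2.9326
Ra = ET₀ / [0.0023 × (Tmean+17.8) × √ΔT] = 2.68 / (0.0023 × 41.10 × 2.9326) = 9.667 mm/d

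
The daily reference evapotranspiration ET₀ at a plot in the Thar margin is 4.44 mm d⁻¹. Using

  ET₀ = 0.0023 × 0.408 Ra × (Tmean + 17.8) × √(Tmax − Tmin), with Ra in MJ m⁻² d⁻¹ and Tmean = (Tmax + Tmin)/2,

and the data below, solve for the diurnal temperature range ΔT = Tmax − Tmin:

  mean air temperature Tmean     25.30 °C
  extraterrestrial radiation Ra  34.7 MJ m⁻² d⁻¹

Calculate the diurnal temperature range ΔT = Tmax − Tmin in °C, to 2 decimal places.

10.01 °C

√ΔT = ET₀ / [0.0023 × 0.408 × Ra × (Tmean+17.8)] = 4.44 / (0.0023 × 14.1576 × 43.10) = 3.1636
ΔT = 3.1636² = 10.008 °C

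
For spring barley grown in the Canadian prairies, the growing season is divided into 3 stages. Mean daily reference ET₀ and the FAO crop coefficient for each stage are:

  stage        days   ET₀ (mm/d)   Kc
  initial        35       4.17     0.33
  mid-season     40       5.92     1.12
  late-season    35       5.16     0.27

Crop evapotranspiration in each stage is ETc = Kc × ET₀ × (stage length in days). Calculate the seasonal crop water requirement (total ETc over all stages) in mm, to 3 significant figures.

initial: 0.33 × 4.17 × 35 = 48.16 mm
mid-season: 1.12 × 5.92 × 40 = 265.22 mm
late-season: 0.27 × 5.16 × 35 = 48.76 mm
Seasonal total = 362.14 mm

362 mm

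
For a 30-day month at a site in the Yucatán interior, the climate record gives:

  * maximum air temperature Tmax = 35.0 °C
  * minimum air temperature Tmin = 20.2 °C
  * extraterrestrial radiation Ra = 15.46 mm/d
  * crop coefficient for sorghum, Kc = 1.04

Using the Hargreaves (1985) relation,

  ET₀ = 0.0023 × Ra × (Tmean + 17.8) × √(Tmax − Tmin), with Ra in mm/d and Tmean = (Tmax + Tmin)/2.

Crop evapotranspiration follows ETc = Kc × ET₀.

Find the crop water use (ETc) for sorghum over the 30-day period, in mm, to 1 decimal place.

193.8 mm

Tmean = (35.0 + 20.2)/2 = 27.60 °C
ET₀ = 0.0023 × 15.46 × (27.60 + 17.8) × √14.8 = 0.0023 × 15.46 × 45.40 × 3.8471 = 6.2105 mm/d
ETc = Kc × ET₀ = 1.04 × 6.2105 = 6.4589 mm/d
Over 30 days: 6.4589 × 30 = 193.767 mm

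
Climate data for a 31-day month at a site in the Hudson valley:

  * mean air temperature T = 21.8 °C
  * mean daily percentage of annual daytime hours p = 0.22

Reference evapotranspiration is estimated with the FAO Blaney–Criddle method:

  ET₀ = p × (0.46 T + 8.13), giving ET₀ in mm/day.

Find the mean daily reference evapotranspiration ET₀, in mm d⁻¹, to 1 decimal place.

4.0 mm d⁻¹

ET₀ = 0.22 × (0.46 × 21.8 + 8.13) = 0.22 × 18.158 = 3.9948 mm/d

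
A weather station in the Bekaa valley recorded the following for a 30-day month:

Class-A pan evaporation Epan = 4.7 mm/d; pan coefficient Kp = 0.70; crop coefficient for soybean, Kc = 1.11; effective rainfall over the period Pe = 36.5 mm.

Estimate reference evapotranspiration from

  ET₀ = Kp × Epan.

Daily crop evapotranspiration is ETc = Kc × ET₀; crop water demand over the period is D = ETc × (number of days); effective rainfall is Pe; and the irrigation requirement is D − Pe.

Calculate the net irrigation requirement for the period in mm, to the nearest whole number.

ET₀ = 0.70 × 4.7 = 3.2900 mm/d
ETc = Kc × ET₀ = 1.11 × 3.2900 = 3.6519 mm/d
Crop demand D = ETc × 30 d = 3.6519 × 30 = 109.557 mm
D − Pe = 109.557 − 36.5 = 73.057 mm

73 mm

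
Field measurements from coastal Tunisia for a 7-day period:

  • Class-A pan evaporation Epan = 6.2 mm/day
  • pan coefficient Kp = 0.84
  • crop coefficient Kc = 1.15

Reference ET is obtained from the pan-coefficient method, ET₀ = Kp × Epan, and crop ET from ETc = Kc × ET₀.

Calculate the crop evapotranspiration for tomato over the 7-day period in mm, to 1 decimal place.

41.9 mm

ET₀ = 0.84 × 6.2 = 5.2080 mm/d
ETc = Kc × ET₀ = 1.15 × 5.2080 = 5.9892 mm/d
Over 7 days: 5.9892 × 7 = 41.924 mm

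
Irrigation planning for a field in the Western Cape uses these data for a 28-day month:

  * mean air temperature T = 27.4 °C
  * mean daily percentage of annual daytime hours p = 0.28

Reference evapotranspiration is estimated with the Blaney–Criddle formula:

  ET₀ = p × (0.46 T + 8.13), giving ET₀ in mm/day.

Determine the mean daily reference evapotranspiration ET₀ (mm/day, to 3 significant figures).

ET₀ = 0.28 × (0.46 × 27.4 + 8.13) = 0.28 × 20.734 = 5.8055 mm/d

5.81 mm/day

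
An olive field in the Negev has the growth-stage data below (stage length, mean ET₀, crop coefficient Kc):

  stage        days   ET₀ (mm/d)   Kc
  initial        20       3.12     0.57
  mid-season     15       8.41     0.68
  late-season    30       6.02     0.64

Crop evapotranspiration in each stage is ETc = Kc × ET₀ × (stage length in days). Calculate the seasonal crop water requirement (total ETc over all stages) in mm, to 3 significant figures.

initial: 0.57 × 3.12 × 20 = 35.57 mm
mid-season: 0.68 × 8.41 × 15 = 85.78 mm
late-season: 0.64 × 6.02 × 30 = 115.58 mm
Seasonal total = 236.93 mm

237 mm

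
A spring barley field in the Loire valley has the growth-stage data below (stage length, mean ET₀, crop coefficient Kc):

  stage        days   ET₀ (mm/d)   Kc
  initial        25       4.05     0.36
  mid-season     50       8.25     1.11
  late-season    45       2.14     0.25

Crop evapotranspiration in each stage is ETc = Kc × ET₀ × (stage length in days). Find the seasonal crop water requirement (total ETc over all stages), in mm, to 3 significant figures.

518 mm

initial: 0.36 × 4.05 × 25 = 36.45 mm
mid-season: 1.11 × 8.25 × 50 = 457.88 mm
late-season: 0.25 × 2.14 × 45 = 24.08 mm
Seasonal total = 518.41 mm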